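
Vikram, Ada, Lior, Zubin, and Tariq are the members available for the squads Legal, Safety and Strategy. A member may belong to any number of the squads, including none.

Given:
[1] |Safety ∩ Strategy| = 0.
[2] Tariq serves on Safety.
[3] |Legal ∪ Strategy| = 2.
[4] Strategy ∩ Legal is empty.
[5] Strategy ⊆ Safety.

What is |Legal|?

2

From (2): Tariq ∈ Safety.
Suppose Vikram ∈ Strategy: no assignment then satisfies all the clues, so Vikram ∉ Strategy.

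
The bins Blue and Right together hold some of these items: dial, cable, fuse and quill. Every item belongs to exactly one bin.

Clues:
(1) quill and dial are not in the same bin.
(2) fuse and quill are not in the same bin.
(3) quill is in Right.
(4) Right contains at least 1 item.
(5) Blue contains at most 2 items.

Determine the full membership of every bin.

Blue = {dial, fuse}; Right = {cable, quill}

From (3): quill ∈ Right.
(1): dial ∉ Right.
(2): fuse ∉ Right.
Only one bin left: dial ∈ Blue.
Only one bin left: fuse ∈ Blue.
(5): Blue already has 2, so the rest are out.
Only one bin left: cable ∈ Right.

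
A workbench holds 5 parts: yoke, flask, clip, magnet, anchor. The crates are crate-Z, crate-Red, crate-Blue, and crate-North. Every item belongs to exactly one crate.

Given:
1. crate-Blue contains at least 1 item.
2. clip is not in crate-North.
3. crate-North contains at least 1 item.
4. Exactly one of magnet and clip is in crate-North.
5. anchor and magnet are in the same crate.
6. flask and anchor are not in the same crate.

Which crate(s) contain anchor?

anchor: crate-North

From (2): clip ∉ crate-North.
(4) (exactly one): magnet ∈ crate-North.
(5): anchor matches magnet: anchor ∉ crate-Z.
(5): anchor matches magnet: anchor ∉ crate-Red.
(5): anchor matches magnet: anchor ∉ crate-Blue.
(5): anchor matches magnet: anchor ∈ crate-North.
(6): flask ∉ crate-North.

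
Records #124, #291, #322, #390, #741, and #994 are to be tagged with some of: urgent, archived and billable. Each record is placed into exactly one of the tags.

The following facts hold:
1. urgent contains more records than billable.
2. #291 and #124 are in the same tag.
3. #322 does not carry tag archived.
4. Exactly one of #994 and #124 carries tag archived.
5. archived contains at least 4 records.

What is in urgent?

urgent = {#322, #994}

From (3): #322 ∉ archived.
Suppose #124 ∈ urgent: no assignment then satisfies all the clues, so #124 ∉ urgent.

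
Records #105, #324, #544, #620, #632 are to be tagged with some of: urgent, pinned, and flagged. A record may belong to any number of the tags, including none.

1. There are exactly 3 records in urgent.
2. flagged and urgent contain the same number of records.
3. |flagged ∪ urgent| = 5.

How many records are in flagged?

3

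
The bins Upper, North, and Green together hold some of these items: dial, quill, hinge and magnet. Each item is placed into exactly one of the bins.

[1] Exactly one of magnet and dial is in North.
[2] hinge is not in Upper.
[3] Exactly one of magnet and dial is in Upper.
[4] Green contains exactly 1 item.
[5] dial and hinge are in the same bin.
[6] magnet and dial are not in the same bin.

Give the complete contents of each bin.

Upper = {magnet}; North = {dial, hinge}; Green = {quill}

From (2): hinge ∉ Upper.
(5): dial matches hinge: dial ∉ Upper.
(3) (exactly one): magnet ∈ Upper.
(1) (exactly one): dial ∈ North.
(5): hinge matches dial: hinge ∈ North.
(4): only 1 candidates remain for Green, so all are in.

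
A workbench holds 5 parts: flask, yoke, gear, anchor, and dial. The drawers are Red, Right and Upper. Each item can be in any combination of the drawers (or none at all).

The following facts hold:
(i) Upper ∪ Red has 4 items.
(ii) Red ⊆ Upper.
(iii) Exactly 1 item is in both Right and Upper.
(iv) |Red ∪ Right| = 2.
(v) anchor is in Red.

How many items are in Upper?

4

From (v): anchor ∈ Red.
(ii) with anchor ∈ Red: anchor ∈ Upper.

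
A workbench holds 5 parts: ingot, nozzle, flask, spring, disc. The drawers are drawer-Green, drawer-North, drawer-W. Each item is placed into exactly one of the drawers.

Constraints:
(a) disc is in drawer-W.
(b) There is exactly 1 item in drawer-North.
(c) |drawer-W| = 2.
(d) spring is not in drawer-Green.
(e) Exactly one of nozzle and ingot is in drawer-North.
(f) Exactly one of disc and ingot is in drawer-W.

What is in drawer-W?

drawer-W = {disc, spring}

From (a): disc ∈ drawer-W.
From (d): spring ∉ drawer-Green.
(f) (exactly one): ingot ∉ drawer-W.
Suppose nozzle ∈ drawer-W: no assignment then satisfies all the clues, so nozzle ∉ drawer-W.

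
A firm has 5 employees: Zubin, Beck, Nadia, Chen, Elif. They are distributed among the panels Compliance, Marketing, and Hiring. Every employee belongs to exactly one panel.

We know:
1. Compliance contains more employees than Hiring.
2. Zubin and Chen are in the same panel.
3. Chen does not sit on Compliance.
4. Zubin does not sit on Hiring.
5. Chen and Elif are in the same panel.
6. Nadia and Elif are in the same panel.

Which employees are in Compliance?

From (3): Chen ∉ Compliance.
From (4): Zubin ∉ Hiring.
(2): Zubin matches Chen: Zubin ∉ Compliance.
(2): Chen matches Zubin: Chen ∉ Hiring.
(5): Elif matches Chen: Elif ∉ Compliance.
(5): Elif matches Chen: Elif ∉ Hiring.
(6): Nadia matches Elif: Nadia ∉ Compliance.
(6): Nadia matches Elif: Nadia ∉ Hiring.
Only one panel left: Zubin ∈ Marketing.
Only one panel left: Nadia ∈ Marketing.
Only one panel left: Chen ∈ Marketing.
Suppose Beck ∉ Compliance: no assignment then satisfies all the clues, so Beck ∈ Compliance.

Compliance = {Beck}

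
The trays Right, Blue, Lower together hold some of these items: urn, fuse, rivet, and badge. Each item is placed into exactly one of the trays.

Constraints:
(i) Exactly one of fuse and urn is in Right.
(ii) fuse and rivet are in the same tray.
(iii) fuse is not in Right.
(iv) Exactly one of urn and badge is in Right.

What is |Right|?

1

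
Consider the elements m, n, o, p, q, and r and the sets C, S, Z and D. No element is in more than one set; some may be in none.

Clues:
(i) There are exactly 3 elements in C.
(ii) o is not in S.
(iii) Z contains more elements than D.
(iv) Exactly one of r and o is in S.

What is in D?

D = {}

From (ii): o ∉ S.
(iv) (exactly one): r ∈ S.
Suppose m ∈ D: no assignment then satisfies all the clues, so m ∉ D.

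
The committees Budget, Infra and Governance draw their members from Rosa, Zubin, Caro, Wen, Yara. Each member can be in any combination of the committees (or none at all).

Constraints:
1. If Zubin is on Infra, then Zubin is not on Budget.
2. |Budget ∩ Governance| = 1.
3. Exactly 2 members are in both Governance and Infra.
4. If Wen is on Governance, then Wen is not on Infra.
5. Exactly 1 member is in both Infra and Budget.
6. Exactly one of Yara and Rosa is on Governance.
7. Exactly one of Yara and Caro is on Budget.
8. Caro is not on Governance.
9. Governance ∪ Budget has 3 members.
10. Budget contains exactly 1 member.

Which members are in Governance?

Governance = {Wen, Yara, Zubin}

From (8): Caro ∉ Governance.
Suppose Rosa ∈ Governance: no assignment then satisfies all the clues, so Rosa ∉ Governance.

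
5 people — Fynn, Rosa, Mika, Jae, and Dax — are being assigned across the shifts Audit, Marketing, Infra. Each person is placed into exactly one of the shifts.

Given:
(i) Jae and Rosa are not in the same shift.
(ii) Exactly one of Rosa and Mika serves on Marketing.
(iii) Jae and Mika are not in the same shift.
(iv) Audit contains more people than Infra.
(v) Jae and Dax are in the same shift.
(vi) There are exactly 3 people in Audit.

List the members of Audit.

Audit = {Dax, Fynn, Jae}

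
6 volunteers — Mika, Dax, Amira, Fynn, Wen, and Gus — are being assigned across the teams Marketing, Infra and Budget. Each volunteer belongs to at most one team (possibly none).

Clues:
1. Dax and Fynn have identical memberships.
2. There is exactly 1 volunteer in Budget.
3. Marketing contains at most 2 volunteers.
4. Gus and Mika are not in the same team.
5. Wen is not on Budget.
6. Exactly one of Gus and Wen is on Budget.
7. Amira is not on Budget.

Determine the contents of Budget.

From (5): Wen ∉ Budget.
From (7): Amira ∉ Budget.
(6) (exactly one): Gus ∈ Budget.
(2): Budget already has 1, so the rest are out.

Budget = {Gus}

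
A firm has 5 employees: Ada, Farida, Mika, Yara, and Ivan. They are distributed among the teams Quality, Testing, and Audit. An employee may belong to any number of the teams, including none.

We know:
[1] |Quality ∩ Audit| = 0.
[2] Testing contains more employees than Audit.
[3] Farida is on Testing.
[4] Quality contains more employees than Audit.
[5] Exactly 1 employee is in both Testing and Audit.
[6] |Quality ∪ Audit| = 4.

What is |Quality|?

3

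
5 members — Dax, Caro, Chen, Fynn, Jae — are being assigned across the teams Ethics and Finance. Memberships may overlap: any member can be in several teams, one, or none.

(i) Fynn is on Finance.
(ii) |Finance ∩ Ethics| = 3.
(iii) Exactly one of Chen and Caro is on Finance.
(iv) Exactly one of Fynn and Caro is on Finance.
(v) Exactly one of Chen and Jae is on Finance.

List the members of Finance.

From (i): Fynn ∈ Finance.
(iv) (exactly one): Caro ∉ Finance.
(iii) (exactly one): Chen ∈ Finance.
(v) (exactly one): Jae ∉ Finance.
Suppose Dax ∉ Finance: no assignment then satisfies all the clues, so Dax ∈ Finance.

Finance = {Chen, Dax, Fynn}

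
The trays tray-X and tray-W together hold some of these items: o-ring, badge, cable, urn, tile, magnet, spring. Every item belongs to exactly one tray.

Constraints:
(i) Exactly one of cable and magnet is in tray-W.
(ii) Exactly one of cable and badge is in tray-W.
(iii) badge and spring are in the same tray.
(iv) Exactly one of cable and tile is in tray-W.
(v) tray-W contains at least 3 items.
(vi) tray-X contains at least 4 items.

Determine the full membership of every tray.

tray-X = {badge, magnet, spring, tile}; tray-W = {cable, o-ring, urn}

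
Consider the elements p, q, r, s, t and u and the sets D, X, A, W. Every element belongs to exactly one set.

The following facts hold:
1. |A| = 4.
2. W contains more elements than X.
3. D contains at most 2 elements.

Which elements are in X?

X = {}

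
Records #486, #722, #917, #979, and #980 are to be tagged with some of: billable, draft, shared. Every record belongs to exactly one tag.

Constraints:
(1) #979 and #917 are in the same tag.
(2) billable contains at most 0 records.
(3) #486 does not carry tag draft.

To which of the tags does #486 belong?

From (3): #486 ∉ draft.
(2): billable already has 0, so the rest are out.
Only one tag left: #486 ∈ shared.

#486: shared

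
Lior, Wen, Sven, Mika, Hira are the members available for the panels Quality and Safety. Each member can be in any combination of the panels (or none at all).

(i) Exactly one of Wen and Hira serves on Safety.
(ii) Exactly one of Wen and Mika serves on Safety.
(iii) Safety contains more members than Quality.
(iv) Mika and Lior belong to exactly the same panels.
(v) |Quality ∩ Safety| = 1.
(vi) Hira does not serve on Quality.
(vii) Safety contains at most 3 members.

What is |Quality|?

1

From (vi): Hira ∉ Quality.
Suppose Lior ∈ Quality: no assignment then satisfies all the clues, so Lior ∉ Quality.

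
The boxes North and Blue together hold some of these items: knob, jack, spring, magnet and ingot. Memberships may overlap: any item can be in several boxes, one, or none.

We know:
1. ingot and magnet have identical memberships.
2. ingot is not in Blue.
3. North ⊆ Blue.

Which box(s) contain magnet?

From (2): ingot ∉ Blue.
(1): magnet matches ingot: magnet ∉ Blue.
(3) contrapositive: magnet ∉ North.
(3) contrapositive: ingot ∉ North.

magnet: none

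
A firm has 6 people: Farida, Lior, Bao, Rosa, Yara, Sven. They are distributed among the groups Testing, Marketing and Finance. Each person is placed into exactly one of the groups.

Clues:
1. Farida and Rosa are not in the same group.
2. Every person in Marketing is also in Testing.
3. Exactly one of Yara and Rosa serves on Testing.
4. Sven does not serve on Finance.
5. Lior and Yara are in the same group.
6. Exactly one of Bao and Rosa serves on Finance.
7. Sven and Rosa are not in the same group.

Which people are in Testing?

Testing = {Bao, Farida, Lior, Sven, Yara}

From (4): Sven ∉ Finance.
Suppose Farida ∉ Testing: no assignment then satisfies all the clues, so Farida ∈ Testing.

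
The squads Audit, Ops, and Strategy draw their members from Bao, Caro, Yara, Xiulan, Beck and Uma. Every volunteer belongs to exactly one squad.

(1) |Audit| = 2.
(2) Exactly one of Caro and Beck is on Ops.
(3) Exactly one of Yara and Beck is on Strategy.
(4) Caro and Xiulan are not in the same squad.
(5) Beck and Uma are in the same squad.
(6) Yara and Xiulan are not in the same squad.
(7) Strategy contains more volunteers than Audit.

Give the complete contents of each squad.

Audit = {Bao, Yara}; Ops = {Caro}; Strategy = {Beck, Uma, Xiulan}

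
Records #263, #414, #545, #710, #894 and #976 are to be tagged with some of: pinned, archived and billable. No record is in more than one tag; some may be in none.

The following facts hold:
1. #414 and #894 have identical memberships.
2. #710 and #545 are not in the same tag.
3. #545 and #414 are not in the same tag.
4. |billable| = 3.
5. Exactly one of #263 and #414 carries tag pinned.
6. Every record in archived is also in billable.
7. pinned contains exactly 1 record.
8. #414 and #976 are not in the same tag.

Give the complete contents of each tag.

pinned = {#263}; archived = {}; billable = {#414, #710, #894}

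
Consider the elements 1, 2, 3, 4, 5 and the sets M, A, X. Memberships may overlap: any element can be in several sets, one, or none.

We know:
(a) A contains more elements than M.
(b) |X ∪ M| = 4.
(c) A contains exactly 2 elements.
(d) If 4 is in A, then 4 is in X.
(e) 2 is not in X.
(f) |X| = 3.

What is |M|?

1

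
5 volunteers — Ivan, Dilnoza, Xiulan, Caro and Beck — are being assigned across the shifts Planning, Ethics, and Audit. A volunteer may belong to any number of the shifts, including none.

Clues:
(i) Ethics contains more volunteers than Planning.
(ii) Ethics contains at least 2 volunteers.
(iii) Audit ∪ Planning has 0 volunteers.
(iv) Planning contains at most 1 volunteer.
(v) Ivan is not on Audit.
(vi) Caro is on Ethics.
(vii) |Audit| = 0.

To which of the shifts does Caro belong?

Caro: Ethics

From (v): Ivan ∉ Audit.
From (vi): Caro ∈ Ethics.
(vii): Audit already has 0, so the rest are out.
Suppose Caro ∈ Planning: no assignment then satisfies all the clues, so Caro ∉ Planning.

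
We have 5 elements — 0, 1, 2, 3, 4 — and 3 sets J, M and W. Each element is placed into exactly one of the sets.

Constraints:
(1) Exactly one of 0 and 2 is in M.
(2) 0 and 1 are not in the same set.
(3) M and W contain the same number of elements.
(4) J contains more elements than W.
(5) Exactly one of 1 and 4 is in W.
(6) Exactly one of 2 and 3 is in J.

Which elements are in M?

M = {2}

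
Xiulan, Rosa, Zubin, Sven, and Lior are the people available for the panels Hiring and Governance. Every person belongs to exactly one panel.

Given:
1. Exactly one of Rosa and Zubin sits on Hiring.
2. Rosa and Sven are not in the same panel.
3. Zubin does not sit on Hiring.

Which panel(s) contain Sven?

From (3): Zubin ∉ Hiring.
(1) (exactly one): Rosa ∈ Hiring.
(2): Sven ∉ Hiring.
Only one panel left: Zubin ∈ Governance.
Only one panel left: Sven ∈ Governance.

Sven: Governance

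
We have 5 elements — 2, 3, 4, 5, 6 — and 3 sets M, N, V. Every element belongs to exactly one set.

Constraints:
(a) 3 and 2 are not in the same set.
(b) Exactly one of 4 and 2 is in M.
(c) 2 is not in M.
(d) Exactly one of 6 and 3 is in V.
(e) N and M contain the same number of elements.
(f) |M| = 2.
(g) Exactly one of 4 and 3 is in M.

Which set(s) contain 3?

3: V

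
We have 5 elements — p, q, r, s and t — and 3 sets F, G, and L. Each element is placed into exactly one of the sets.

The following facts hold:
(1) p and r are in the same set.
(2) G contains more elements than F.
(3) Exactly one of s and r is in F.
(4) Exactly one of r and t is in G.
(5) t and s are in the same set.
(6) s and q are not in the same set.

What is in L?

L = {}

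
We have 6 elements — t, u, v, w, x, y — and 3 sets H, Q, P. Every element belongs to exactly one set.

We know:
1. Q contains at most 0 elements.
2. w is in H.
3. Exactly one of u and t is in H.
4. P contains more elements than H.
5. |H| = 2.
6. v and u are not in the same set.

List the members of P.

P = {t, v, x, y}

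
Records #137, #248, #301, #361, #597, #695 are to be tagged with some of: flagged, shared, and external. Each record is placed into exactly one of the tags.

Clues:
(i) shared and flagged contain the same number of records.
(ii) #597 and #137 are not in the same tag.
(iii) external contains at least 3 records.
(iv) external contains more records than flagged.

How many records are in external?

4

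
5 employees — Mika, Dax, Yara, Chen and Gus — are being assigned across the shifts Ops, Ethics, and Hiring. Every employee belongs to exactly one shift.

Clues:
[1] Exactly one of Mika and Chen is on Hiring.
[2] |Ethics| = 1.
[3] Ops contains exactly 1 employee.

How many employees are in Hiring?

3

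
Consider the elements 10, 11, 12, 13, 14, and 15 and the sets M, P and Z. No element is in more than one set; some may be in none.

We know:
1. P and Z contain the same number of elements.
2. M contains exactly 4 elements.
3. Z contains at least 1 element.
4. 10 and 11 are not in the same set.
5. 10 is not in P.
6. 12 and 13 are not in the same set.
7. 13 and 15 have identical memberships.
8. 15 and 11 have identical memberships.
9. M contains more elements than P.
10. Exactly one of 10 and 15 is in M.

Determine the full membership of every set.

M = {11, 13, 14, 15}; P = {12}; Z = {10}

From (5): 10 ∉ P.
Suppose 10 ∈ M: no assignment then satisfies all the clues, so 10 ∉ M.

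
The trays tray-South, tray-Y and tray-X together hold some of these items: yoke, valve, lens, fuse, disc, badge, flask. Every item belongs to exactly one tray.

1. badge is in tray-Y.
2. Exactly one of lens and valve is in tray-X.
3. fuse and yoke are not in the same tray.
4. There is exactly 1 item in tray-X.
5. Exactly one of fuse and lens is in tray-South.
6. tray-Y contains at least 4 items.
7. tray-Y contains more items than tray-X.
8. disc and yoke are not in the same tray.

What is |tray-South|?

2

From (1): badge ∈ tray-Y.
Suppose yoke ∈ tray-X: no assignment then satisfies all the clues, so yoke ∉ tray-X.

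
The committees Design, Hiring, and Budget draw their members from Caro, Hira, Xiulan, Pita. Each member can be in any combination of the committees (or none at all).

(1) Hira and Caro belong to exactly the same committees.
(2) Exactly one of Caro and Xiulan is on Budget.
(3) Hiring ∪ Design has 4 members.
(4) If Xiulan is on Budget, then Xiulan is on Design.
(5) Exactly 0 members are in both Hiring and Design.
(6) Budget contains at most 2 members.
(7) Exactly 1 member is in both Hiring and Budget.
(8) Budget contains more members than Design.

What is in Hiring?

Hiring = {Caro, Hira, Pita}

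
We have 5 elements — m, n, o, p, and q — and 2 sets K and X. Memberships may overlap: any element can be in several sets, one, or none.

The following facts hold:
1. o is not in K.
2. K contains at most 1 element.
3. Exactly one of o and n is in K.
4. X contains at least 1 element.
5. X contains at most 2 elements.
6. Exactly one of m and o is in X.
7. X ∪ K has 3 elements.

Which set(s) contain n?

From (1): o ∉ K.
(3) (exactly one): n ∈ K.
(2): K already has 1, so the rest are out.
Suppose n ∈ X: no assignment then satisfies all the clues, so n ∉ X.

n: K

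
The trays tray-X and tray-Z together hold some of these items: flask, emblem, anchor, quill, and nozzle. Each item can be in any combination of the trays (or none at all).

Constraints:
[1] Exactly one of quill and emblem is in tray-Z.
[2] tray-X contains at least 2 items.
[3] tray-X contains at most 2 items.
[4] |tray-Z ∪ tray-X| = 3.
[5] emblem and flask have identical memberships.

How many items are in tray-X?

2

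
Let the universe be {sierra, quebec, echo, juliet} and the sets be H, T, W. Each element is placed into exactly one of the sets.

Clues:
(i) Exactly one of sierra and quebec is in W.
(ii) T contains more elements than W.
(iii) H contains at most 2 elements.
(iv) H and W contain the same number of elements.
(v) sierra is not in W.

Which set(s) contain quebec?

quebec: W

From (v): sierra ∉ W.
(i) (exactly one): quebec ∈ W.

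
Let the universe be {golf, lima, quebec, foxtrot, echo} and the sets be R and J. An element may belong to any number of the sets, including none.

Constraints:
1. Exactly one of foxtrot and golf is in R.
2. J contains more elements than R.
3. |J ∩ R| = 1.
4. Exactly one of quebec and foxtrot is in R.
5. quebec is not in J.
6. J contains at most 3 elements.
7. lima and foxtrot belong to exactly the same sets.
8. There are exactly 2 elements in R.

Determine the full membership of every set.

R = {golf, quebec}; J = {foxtrot, golf, lima}

From (5): quebec ∉ J.
Suppose golf ∉ R: no assignment then satisfies all the clues, so golf ∈ R.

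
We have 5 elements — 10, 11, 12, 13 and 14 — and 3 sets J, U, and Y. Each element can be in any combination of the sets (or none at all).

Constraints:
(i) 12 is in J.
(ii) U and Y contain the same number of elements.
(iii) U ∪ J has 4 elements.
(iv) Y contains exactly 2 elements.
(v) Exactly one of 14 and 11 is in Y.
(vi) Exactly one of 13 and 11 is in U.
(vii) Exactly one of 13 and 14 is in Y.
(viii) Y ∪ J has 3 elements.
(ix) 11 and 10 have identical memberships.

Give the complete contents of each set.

J = {12, 13}; U = {10, 11}; Y = {12, 14}

From (i): 12 ∈ J.
Suppose 10 ∈ J: no assignment then satisfies all the clues, so 10 ∉ J.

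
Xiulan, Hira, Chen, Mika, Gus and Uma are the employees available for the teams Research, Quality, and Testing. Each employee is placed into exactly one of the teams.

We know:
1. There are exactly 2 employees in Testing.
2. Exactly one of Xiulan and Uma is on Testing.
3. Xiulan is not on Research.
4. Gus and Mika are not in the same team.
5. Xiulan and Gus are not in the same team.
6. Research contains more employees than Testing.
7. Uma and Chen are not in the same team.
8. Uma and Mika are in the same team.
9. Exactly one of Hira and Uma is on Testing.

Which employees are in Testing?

Testing = {Mika, Uma}

From (3): Xiulan ∉ Research.
Suppose Xiulan ∈ Testing: no assignment then satisfies all the clues, so Xiulan ∉ Testing.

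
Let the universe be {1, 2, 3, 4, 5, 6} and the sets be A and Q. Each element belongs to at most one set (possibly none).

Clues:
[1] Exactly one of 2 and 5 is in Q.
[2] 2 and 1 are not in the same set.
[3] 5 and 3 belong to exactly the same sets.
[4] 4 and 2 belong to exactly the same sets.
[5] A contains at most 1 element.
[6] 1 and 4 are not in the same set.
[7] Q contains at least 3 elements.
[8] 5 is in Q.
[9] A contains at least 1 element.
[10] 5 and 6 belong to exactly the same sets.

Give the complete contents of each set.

A = {1}; Q = {3, 5, 6}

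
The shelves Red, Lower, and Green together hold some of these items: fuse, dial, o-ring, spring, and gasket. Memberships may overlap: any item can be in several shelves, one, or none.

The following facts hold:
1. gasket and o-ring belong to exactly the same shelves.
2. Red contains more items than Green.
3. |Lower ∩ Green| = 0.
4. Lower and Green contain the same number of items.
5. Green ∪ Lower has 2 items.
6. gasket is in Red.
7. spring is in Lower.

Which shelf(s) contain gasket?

gasket: Red

From (6): gasket ∈ Red.
From (7): spring ∈ Lower.
(1): o-ring matches gasket: o-ring ∈ Red.
Suppose gasket ∈ Lower: no assignment then satisfies all the clues, so gasket ∉ Lower.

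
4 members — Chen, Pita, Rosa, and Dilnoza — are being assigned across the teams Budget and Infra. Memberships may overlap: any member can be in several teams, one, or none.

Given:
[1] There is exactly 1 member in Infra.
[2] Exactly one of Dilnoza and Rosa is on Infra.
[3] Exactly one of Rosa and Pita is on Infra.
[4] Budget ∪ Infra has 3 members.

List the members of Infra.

Infra = {Rosa}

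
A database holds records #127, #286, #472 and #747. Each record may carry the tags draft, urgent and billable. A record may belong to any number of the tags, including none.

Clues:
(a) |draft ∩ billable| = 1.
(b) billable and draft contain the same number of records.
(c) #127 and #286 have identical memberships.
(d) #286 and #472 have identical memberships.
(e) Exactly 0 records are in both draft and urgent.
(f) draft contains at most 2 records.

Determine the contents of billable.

billable = {#747}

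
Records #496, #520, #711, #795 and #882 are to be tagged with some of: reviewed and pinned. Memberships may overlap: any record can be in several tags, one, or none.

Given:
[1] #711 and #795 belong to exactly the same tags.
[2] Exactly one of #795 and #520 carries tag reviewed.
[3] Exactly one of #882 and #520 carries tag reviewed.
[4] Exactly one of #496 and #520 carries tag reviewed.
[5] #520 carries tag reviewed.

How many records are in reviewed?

From (5): #520 ∈ reviewed.
(2) (exactly one): #795 ∉ reviewed.
(3) (exactly one): #882 ∉ reviewed.
(4) (exactly one): #496 ∉ reviewed.
(1): #711 matches #795: #711 ∉ reviewed.

1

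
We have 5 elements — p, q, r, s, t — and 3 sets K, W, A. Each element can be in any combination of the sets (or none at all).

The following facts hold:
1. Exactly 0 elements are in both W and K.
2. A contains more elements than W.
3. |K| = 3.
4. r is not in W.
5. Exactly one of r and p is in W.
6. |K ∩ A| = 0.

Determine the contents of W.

W = {p}

From (4): r ∉ W.
(5) (exactly one): p ∈ W.
Suppose q ∈ W: no assignment then satisfies all the clues, so q ∉ W.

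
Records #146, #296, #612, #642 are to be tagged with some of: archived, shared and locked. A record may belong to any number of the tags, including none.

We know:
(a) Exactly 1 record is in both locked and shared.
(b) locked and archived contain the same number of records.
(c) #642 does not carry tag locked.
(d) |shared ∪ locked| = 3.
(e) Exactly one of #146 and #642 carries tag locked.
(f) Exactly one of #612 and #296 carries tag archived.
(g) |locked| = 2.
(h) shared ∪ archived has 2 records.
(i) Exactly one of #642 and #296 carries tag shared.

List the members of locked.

From (c): #642 ∉ locked.
(e) (exactly one): #146 ∈ locked.
Suppose #296 ∈ locked: no assignment then satisfies all the clues, so #296 ∉ locked.

locked = {#146, #612}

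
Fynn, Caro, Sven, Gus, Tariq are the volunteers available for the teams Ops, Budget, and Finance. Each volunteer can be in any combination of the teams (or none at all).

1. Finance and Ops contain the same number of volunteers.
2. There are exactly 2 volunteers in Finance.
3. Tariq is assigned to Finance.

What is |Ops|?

2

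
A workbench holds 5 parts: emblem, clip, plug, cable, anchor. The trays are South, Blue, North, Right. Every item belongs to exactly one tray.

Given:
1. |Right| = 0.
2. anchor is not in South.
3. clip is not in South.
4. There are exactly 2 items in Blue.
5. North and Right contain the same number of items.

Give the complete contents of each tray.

South = {cable, emblem, plug}; Blue = {anchor, clip}; North = {}; Right = {}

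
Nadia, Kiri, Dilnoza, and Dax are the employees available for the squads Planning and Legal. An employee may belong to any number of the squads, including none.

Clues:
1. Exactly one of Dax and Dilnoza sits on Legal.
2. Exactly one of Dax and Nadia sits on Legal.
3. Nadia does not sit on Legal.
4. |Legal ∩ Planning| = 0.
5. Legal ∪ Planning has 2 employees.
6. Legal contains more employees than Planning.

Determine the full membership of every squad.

Planning = {}; Legal = {Dax, Kiri}

From (3): Nadia ∉ Legal.
(2) (exactly one): Dax ∈ Legal.
(1) (exactly one): Dilnoza ∉ Legal.
Suppose Nadia ∈ Planning: no assignment then satisfies all the clues, so Nadia ∉ Planning.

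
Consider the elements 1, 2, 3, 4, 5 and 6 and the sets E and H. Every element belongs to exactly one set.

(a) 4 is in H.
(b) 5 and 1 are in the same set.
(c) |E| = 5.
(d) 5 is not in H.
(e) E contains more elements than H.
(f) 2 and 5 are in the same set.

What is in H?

From (a): 4 ∈ H.
From (d): 5 ∉ H.
(b): 1 matches 5: 1 ∉ H.
(c): only 5 candidates remain for E, so all are in.

H = {4}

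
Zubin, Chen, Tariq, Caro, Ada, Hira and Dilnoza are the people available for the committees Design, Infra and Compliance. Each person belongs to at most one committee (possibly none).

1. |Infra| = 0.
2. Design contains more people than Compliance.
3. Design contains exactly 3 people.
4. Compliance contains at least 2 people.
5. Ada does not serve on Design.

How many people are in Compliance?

2

From (5): Ada ∉ Design.
(1): Infra already has 0, so the rest are out.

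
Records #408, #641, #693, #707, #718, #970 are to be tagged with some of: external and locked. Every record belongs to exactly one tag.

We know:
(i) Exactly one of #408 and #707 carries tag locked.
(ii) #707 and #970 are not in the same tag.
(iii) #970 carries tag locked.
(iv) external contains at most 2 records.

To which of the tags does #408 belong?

#408: locked

From (iii): #970 ∈ locked.
(ii): #707 ∉ locked.
Only one tag left: #707 ∈ external.
(i) (exactly one): #408 ∈ locked.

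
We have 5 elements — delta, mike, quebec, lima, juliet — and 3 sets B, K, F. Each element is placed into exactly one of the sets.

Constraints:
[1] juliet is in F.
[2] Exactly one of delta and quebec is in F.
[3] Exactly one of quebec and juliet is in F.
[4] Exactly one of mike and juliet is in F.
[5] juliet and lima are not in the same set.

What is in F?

F = {delta, juliet}

From (1): juliet ∈ F.
(3) (exactly one): quebec ∉ F.
(4) (exactly one): mike ∉ F.
(5): lima ∉ F.
(2) (exactly one): delta ∈ F.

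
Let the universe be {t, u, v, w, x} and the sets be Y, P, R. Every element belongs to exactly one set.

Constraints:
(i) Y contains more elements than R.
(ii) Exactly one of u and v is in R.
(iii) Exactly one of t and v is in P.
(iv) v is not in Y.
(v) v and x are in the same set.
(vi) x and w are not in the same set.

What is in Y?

Y = {t, w}

From (iv): v ∉ Y.
(v): x matches v: x ∉ Y.
Suppose t ∉ Y: no assignment then satisfies all the clues, so t ∈ Y.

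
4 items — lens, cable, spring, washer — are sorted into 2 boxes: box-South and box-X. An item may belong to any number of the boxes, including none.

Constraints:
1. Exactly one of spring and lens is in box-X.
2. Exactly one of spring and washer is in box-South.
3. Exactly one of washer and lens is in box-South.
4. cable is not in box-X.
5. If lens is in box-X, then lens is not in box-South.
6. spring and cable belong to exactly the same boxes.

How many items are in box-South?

From (4): cable ∉ box-X.
(6): spring matches cable: spring ∉ box-X.
(1) (exactly one): lens ∈ box-X.
(5): lens ∉ box-South.
(3) (exactly one): washer ∈ box-South.
(2) (exactly one): spring ∉ box-South.
(6): cable matches spring: cable ∉ box-South.

1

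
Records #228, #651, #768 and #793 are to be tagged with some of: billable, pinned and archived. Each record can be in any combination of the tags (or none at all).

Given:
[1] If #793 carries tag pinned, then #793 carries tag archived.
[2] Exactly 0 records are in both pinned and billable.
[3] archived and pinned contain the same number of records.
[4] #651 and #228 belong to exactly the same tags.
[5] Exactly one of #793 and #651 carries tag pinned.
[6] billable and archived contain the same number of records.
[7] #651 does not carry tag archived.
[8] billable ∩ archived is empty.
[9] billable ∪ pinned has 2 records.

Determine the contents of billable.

billable = {#768}

From (7): #651 ∉ archived.
(4): #228 matches #651: #228 ∉ archived.
Suppose #228 ∈ billable: no assignment then satisfies all the clues, so #228 ∉ billable.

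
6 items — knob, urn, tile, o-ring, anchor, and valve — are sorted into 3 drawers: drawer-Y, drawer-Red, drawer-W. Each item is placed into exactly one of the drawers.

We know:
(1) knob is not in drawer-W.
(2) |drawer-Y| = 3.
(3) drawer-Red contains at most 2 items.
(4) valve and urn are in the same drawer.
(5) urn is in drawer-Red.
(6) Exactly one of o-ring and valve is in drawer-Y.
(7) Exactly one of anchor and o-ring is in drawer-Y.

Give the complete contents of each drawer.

drawer-Y = {knob, o-ring, tile}; drawer-Red = {urn, valve}; drawer-W = {anchor}

From (1): knob ∉ drawer-W.
From (5): urn ∈ drawer-Red.
(4): valve matches urn: valve ∉ drawer-Y.
(4): valve matches urn: valve ∈ drawer-Red.
(6) (exactly one): o-ring ∈ drawer-Y.
(7) (exactly one): anchor ∉ drawer-Y.
(2): only 3 candidates remain for drawer-Y, so all are in.
(3): drawer-Red already has 2, so the rest are out.
Only one drawer left: anchor ∈ drawer-W.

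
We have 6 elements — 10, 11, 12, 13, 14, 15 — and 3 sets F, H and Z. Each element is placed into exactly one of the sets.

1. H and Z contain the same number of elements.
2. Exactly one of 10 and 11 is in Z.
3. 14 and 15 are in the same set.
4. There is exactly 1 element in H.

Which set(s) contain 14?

14: F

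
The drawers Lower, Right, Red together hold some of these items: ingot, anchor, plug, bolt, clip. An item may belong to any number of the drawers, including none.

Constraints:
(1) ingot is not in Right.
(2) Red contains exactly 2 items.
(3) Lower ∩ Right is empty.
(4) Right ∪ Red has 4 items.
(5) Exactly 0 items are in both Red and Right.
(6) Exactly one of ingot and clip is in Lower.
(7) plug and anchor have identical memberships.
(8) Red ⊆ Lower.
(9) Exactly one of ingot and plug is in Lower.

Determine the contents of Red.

Red = {bolt, ingot}

From (1): ingot ∉ Right.
Suppose ingot ∉ Red: no assignment then satisfies all the clues, so ingot ∈ Red.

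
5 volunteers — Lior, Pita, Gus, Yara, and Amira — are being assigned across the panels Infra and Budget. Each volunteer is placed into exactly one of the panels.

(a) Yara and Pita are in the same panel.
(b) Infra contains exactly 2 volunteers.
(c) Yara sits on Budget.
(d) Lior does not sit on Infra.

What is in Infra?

Infra = {Amira, Gus}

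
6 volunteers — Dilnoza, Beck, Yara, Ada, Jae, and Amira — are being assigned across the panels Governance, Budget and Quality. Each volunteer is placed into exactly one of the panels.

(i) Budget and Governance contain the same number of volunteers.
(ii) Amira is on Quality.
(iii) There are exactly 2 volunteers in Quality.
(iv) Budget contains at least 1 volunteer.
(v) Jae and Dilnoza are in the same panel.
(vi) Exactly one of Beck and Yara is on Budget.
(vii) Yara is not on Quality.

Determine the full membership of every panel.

Governance = {Dilnoza, Jae}; Budget = {Ada, Yara}; Quality = {Amira, Beck}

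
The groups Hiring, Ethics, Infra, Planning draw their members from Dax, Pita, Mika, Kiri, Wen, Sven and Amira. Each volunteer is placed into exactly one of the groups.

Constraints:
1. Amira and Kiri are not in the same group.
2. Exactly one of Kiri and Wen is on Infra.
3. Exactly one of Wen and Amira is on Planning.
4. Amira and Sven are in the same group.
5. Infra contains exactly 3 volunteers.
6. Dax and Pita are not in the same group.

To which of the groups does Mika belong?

Mika: Infra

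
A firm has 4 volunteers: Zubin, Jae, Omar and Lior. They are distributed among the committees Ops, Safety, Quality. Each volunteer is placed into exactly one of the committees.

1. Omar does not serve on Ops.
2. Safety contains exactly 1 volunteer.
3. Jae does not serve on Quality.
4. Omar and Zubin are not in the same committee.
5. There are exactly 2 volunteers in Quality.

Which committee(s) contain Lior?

Lior: Quality

From (1): Omar ∉ Ops.
From (3): Jae ∉ Quality.
Suppose Lior ∈ Ops: no assignment then satisfies all the clues, so Lior ∉ Ops.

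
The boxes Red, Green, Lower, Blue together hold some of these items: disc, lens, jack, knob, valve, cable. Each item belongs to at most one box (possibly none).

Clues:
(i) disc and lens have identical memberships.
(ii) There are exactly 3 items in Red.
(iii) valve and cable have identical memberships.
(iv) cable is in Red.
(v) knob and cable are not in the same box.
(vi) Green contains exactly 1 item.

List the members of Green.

From (iv): cable ∈ Red.
(iii): valve matches cable: valve ∈ Red.
(v): knob ∉ Red.
Suppose disc ∈ Green: no assignment then satisfies all the clues, so disc ∉ Green.

Green = {knob}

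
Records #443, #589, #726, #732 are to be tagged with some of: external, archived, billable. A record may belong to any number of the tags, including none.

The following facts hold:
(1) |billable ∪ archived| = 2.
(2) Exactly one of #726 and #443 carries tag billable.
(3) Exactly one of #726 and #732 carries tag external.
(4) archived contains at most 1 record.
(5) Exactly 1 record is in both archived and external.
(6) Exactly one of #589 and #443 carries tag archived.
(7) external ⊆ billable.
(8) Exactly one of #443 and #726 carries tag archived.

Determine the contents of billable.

billable = {#443, #732}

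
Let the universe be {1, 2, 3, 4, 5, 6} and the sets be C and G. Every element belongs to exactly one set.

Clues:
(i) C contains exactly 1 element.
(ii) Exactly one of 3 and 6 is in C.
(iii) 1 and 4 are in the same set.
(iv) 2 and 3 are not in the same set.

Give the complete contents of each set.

C = {3}; G = {1, 2, 4, 5, 6}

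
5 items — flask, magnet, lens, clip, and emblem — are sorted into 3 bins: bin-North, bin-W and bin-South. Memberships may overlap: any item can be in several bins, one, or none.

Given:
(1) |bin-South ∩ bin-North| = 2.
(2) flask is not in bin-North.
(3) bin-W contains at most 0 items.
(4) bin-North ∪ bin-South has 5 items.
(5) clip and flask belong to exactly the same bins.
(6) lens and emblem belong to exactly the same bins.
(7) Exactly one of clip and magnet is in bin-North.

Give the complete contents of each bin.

bin-North = {emblem, lens, magnet}; bin-W = {}; bin-South = {clip, emblem, flask, lens}

From (2): flask ∉ bin-North.
(3): bin-W already has 0, so the rest are out.
(5): clip matches flask: clip ∉ bin-North.
(7) (exactly one): magnet ∈ bin-North.
Suppose flask ∉ bin-South: no assignment then satisfies all the clues, so flask ∈ bin-South.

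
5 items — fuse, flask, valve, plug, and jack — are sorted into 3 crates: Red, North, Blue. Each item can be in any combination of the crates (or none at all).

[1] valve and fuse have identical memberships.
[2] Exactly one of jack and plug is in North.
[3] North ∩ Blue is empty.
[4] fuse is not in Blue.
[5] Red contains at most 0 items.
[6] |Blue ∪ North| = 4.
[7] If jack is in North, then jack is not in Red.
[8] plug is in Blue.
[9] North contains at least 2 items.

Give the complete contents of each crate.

Red = {}; North = {fuse, jack, valve}; Blue = {plug}

From (4): fuse ∉ Blue.
From (8): plug ∈ Blue.
(1): valve matches fuse: valve ∉ Blue.
(3) (disjoint): plug ∉ North.
(5): Red already has 0, so the rest are out.
(2) (exactly one): jack ∈ North.
(3) (disjoint): jack ∉ Blue.
Suppose fuse ∉ North: no assignment then satisfies all the clues, so fuse ∈ North.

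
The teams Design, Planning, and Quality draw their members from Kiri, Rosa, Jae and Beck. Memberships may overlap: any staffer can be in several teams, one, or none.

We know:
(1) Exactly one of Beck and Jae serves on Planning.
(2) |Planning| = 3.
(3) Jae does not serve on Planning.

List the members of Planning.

Planning = {Beck, Kiri, Rosa}

From (3): Jae ∉ Planning.
(1) (exactly one): Beck ∈ Planning.
(2): only 3 candidates remain for Planning, so all are in.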